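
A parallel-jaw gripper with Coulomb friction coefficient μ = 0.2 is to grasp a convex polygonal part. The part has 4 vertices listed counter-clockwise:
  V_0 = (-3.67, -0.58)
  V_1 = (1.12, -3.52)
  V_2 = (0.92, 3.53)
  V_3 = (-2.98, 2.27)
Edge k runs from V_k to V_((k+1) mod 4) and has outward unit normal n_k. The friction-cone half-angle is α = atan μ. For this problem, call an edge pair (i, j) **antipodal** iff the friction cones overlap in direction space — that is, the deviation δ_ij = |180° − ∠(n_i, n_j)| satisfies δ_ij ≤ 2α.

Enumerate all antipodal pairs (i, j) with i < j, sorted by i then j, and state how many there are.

α = atan 0.2 = 11.31°;  2α = 22.62°
n_0 = (-0.5231, -0.8523)
n_1 = (+0.9996, +0.0284)
n_2 = (-0.3074, +0.9516)
n_3 = (-0.9719, +0.2353)
  (0,1): δ = 56.83°  ·
  (0,2): δ = 49.45°  ·
  (0,3): δ = 107.93°  ·
  (1,2): δ = 73.72°  ·
  (1,3): δ = 15.23°  ✓
  (2,3): δ = 121.51°  ·
antipodal pairs: 1

count = 1; pairs: (1,3)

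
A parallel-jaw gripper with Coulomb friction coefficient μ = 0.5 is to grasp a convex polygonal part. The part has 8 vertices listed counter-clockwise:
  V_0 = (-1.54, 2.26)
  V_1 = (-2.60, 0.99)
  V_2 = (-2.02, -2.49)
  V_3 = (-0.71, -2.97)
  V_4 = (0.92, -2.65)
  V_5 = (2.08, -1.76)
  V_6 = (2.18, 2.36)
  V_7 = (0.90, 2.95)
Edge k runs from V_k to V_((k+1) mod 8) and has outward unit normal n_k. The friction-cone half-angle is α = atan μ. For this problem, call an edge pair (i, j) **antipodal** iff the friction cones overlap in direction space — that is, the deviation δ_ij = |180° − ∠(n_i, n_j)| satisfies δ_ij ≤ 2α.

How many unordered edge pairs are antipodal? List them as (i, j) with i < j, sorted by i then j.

count = 9; pairs: (0,3), (0,4), (0,5), (1,5), (2,6), (2,7), (3,6), (3,7), (4,7)

α = atan 0.5 = 26.57°;  2α = 53.13°
n_0 = (-0.7677, +0.6408)
n_1 = (-0.9864, -0.1644)
n_2 = (-0.3440, -0.9390)
n_3 = (+0.1926, -0.9813)
n_4 = (+0.6087, -0.7934)
n_5 = (+0.9997, -0.0243)
n_6 = (+0.4186, +0.9082)
n_7 = (-0.2721, +0.9623)
  (0,1): δ = 130.69°  ·
  (0,2): δ = 70.27°  ·
  (0,3): δ = 39.04°  ✓
  (0,4): δ = 12.65°  ✓
  (0,5): δ = 38.46°  ✓
  (0,6): δ = 105.10°  ·
  (0,7): δ = 145.64°  ·
  (1,2): δ = 119.59°  ·
  (1,3): δ = 88.36°  ·
  (1,4): δ = 61.97°  ·
  (1,5): δ = 10.85°  ✓
  (1,6): δ = 55.79°  ·
  (1,7): δ = 96.33°  ·
  (2,3): δ = 148.77°  ·
  (2,4): δ = 122.38°  ·
  (2,5): δ = 71.27°  ·
  (2,6): δ = 4.62°  ✓
  (2,7): δ = 35.91°  ✓
  (3,4): δ = 153.61°  ·
  (3,5): δ = 102.50°  ·
  (3,6): δ = 35.85°  ✓
  (3,7): δ = 4.68°  ✓
  (4,5): δ = 128.89°  ·
  (4,6): δ = 62.24°  ·
  (4,7): δ = 21.71°  ✓
  (5,6): δ = 113.36°  ·
  (5,7): δ = 72.82°  ·
  (6,7): δ = 139.46°  ·
antipodal pairs: 9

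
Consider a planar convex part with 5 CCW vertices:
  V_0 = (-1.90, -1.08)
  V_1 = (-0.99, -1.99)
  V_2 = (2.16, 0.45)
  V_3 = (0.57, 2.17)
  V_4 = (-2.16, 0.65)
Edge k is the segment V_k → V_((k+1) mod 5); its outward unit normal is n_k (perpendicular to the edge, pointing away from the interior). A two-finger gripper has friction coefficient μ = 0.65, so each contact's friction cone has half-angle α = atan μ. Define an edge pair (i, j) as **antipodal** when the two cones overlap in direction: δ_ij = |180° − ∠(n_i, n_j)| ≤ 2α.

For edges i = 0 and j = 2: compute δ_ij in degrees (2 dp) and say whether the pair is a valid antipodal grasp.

δ = 2.25°, valid

α = atan 0.65 = 33.02°;  2α = 66.05°
edge 0: e_0 = (+0.91, -0.91);  n_0 = (-0.7071, -0.7071)
edge 2: e_2 = (-1.59, +1.72);  n_2 = (+0.7343, +0.6788)
∠(n_0, n_2) = 177.75°
δ = |180° − 177.75°| = 2.25°
2.25° ≤ 2α = 66.05°  →  valid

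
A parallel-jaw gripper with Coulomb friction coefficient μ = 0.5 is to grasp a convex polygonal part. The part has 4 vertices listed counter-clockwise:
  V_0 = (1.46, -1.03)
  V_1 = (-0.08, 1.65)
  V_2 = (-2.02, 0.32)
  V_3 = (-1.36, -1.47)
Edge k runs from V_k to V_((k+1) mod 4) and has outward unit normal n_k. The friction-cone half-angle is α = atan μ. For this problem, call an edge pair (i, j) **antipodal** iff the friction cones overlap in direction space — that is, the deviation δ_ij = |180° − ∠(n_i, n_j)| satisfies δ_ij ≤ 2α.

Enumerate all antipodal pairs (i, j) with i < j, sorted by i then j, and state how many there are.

α = atan 0.5 = 26.57°;  2α = 53.13°
n_0 = (+0.8670, +0.4982)
n_1 = (-0.5654, +0.8248)
n_2 = (-0.9383, -0.3459)
n_3 = (+0.1542, -0.9880)
  (0,1): δ = 85.45°  ·
  (0,2): δ = 9.64°  ✓
  (0,3): δ = 68.99°  ·
  (1,2): δ = 104.19°  ·
  (1,3): δ = 25.56°  ✓
  (2,3): δ = 101.37°  ·
antipodal pairs: 2

count = 2; pairs: (0,2), (1,3)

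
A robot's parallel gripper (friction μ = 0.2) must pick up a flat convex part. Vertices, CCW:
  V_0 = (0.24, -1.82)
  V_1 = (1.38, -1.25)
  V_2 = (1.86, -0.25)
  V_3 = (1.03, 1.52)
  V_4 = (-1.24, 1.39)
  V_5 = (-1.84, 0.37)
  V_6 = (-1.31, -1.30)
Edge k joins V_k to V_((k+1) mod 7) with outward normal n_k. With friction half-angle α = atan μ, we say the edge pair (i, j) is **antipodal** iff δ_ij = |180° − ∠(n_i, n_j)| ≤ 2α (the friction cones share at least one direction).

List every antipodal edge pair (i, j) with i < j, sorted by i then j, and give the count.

α = atan 0.2 = 11.31°;  2α = 22.62°
n_0 = (+0.4472, -0.8944)
n_1 = (+0.9015, -0.4327)
n_2 = (+0.9054, +0.4246)
n_3 = (-0.0572, +0.9984)
n_4 = (-0.8619, +0.5070)
n_5 = (-0.9532, -0.3025)
n_6 = (-0.3181, -0.9481)
  (0,1): δ = 142.21°  ·
  (0,2): δ = 91.44°  ·
  (0,3): δ = 23.29°  ·
  (0,4): δ = 32.97°  ·
  (0,5): δ = 81.04°  ·
  (0,6): δ = 134.89°  ·
  (1,2): δ = 129.24°  ·
  (1,3): δ = 61.08°  ·
  (1,4): δ = 4.82°  ✓
  (1,5): δ = 43.25°  ·
  (1,6): δ = 97.10°  ·
  (2,3): δ = 111.85°  ·
  (2,4): δ = 55.59°  ·
  (2,5): δ = 7.52°  ✓
  (2,6): δ = 46.33°  ·
  (3,4): δ = 123.74°  ·
  (3,5): δ = 75.67°  ·
  (3,6): δ = 21.82°  ✓
  (4,5): δ = 131.93°  ·
  (4,6): δ = 78.08°  ·
  (5,6): δ = 126.15°  ·
antipodal pairs: 3

count = 3; pairs: (1,4), (2,5), (3,6)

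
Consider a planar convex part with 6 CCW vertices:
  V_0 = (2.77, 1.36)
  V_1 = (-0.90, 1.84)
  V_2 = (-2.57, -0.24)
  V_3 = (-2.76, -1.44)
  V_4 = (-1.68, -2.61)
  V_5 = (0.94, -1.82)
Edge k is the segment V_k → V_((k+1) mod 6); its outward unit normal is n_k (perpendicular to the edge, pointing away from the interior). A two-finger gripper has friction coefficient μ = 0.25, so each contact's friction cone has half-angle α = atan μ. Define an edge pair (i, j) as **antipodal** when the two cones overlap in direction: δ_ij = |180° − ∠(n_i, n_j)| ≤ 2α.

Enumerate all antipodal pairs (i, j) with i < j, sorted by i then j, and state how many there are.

α = atan 0.25 = 14.04°;  2α = 28.07°
n_0 = (+0.1297, +0.9916)
n_1 = (-0.7798, +0.6261)
n_2 = (-0.9877, +0.1564)
n_3 = (-0.7348, -0.6783)
n_4 = (+0.2887, -0.9574)
n_5 = (+0.8667, -0.4988)
  (0,1): δ = 121.31°  ·
  (0,2): δ = 91.55°  ·
  (0,3): δ = 39.84°  ·
  (0,4): δ = 24.23°  ✓
  (0,5): δ = 67.53°  ·
  (1,2): δ = 150.24°  ·
  (1,3): δ = 98.53°  ·
  (1,4): δ = 34.46°  ·
  (1,5): δ = 8.84°  ✓
  (2,3): δ = 128.29°  ·
  (2,4): δ = 64.22°  ·
  (2,5): δ = 20.92°  ✓
  (3,4): δ = 115.93°  ·
  (3,5): δ = 72.63°  ·
  (4,5): δ = 136.70°  ·
antipodal pairs: 3

count = 3; pairs: (0,4), (1,5), (2,5)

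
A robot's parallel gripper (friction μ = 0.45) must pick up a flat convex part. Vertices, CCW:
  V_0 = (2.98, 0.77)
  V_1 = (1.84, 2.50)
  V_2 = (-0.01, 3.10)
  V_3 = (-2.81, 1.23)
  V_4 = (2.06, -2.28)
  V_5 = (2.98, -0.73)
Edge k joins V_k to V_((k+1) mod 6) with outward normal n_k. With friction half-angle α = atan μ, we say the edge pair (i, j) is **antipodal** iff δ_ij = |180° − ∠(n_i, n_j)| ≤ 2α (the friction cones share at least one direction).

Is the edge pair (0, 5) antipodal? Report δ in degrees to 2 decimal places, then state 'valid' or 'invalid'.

δ = 146.62°, invalid

α = atan 0.45 = 24.23°;  2α = 48.46°
edge 0: e_0 = (-1.14, +1.73);  n_0 = (+0.8350, +0.5502)
edge 5: e_5 = (+0.00, +1.50);  n_5 = (+1.0000, -0.0000)
∠(n_0, n_5) = 33.38°
δ = |180° − 33.38°| = 146.62°
146.62° > 2α = 48.46°  →  invalid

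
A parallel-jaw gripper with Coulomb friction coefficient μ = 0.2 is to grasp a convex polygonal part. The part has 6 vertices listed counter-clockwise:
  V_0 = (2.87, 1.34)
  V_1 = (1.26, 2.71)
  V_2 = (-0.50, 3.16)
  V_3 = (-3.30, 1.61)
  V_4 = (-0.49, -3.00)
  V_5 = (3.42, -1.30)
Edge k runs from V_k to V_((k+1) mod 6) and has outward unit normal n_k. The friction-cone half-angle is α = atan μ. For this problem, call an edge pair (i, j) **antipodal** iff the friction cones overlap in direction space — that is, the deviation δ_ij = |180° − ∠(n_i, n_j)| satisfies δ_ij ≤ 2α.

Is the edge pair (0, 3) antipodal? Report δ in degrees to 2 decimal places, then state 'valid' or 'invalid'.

δ = 18.24°, valid

α = atan 0.2 = 11.31°;  2α = 22.62°
edge 0: e_0 = (-1.61, +1.37);  n_0 = (+0.6481, +0.7616)
edge 3: e_3 = (+2.81, -4.61);  n_3 = (-0.8539, -0.5205)
∠(n_0, n_3) = 161.76°
δ = |180° − 161.76°| = 18.24°
18.24° ≤ 2α = 22.62°  →  valid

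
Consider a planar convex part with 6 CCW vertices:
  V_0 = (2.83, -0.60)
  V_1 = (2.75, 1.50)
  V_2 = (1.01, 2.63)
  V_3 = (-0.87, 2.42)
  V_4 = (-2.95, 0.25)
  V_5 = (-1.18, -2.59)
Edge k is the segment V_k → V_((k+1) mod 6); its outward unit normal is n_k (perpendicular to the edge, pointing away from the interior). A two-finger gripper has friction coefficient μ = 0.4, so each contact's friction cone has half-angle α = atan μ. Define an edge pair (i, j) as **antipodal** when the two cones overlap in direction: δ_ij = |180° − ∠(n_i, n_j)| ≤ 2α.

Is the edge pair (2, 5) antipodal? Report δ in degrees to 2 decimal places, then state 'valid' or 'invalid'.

α = atan 0.4 = 21.80°;  2α = 43.60°
edge 2: e_2 = (-1.88, -0.21);  n_2 = (-0.1110, +0.9938)
edge 5: e_5 = (+4.01, +1.99);  n_5 = (+0.4445, -0.8958)
∠(n_2, n_5) = 159.98°
δ = |180° − 159.98°| = 20.02°
20.02° ≤ 2α = 43.60°  →  valid

δ = 20.02°, valid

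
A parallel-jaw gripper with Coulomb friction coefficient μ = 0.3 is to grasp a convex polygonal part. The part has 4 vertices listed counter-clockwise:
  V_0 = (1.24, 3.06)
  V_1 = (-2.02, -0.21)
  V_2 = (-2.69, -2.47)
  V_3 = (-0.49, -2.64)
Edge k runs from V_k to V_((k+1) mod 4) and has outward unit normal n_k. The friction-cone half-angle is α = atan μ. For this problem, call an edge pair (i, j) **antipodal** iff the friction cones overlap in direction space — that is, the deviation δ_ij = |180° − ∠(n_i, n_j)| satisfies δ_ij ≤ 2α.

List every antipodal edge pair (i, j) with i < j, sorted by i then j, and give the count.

count = 2; pairs: (0,3), (1,3)

α = atan 0.3 = 16.70°;  2α = 33.40°
n_0 = (-0.7082, +0.7060)
n_1 = (-0.9588, +0.2842)
n_2 = (-0.0770, -0.9970)
n_3 = (+0.9569, -0.2904)
  (0,1): δ = 151.60°  ·
  (0,2): δ = 49.51°  ·
  (0,3): δ = 28.03°  ✓
  (1,2): δ = 77.91°  ·
  (1,3): δ = 0.37°  ✓
  (2,3): δ = 102.46°  ·
antipodal pairs: 2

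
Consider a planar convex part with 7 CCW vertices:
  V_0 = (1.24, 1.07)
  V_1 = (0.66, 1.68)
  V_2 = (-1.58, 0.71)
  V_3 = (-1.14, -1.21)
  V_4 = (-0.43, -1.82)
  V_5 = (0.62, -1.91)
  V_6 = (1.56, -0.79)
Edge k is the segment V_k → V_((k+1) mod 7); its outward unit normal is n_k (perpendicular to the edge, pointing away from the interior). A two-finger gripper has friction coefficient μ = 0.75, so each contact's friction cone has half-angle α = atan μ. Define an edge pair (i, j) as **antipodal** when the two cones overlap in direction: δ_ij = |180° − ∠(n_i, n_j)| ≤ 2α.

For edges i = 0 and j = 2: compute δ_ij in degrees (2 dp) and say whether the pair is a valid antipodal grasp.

δ = 30.65°, valid

α = atan 0.75 = 36.87°;  2α = 73.74°
edge 0: e_0 = (-0.58, +0.61);  n_0 = (+0.7247, +0.6891)
edge 2: e_2 = (+0.44, -1.92);  n_2 = (-0.9747, -0.2234)
∠(n_0, n_2) = 149.35°
δ = |180° − 149.35°| = 30.65°
30.65° ≤ 2α = 73.74°  →  valid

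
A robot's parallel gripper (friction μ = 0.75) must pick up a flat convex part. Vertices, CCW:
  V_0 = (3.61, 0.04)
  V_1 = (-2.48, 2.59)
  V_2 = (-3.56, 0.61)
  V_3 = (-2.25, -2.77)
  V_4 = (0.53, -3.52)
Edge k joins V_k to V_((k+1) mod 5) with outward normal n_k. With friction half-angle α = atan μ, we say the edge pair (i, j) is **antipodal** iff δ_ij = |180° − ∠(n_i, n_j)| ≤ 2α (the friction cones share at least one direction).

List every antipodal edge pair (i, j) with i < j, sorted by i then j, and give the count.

count = 5; pairs: (0,2), (0,3), (0,4), (1,4), (2,4)

α = atan 0.75 = 36.87°;  2α = 73.74°
n_0 = (+0.3862, +0.9224)
n_1 = (-0.8779, +0.4789)
n_2 = (-0.9324, -0.3614)
n_3 = (-0.2605, -0.9655)
n_4 = (+0.7562, -0.6543)
  (0,1): δ = 95.89°  ·
  (0,2): δ = 46.09°  ✓
  (0,3): δ = 7.62°  ✓
  (0,4): δ = 71.85°  ✓
  (1,2): δ = 130.20°  ·
  (1,3): δ = 76.49°  ·
  (1,4): δ = 12.25°  ✓
  (2,3): δ = 126.28°  ·
  (2,4): δ = 62.05°  ✓
  (3,4): δ = 115.77°  ·
antipodal pairs: 5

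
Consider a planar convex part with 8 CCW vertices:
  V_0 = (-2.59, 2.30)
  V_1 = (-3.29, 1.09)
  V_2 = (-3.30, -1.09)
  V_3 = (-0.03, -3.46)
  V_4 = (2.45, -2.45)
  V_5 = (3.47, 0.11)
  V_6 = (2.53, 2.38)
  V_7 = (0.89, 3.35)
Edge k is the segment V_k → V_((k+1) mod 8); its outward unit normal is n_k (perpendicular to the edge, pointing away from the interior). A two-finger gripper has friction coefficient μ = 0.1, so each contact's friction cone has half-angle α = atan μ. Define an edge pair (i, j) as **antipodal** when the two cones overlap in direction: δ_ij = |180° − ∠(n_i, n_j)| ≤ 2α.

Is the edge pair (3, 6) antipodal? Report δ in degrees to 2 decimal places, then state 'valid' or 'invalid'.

δ = 52.76°, invalid

α = atan 0.1 = 5.71°;  2α = 11.42°
edge 3: e_3 = (+2.48, +1.01);  n_3 = (+0.3772, -0.9261)
edge 6: e_6 = (-1.64, +0.97);  n_6 = (+0.5091, +0.8607)
∠(n_3, n_6) = 127.24°
δ = |180° − 127.24°| = 52.76°
52.76° > 2α = 11.42°  →  invalid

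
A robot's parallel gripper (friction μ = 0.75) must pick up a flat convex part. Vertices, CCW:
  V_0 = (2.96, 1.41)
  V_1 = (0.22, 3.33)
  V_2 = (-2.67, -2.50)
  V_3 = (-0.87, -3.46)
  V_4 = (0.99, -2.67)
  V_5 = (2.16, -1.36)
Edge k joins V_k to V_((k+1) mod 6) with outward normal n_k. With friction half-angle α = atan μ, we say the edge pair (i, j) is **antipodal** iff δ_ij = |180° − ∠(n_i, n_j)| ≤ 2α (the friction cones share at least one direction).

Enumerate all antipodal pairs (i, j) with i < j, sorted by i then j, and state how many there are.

count = 5; pairs: (0,2), (0,3), (1,3), (1,4), (1,5)

α = atan 0.75 = 36.87°;  2α = 73.74°
n_0 = (+0.5739, +0.8190)
n_1 = (-0.8960, +0.4441)
n_2 = (-0.4706, -0.8824)
n_3 = (+0.3909, -0.9204)
n_4 = (+0.7458, -0.6661)
n_5 = (+0.9607, -0.2775)
  (0,1): δ = 81.35°  ·
  (0,2): δ = 6.95°  ✓
  (0,3): δ = 58.03°  ✓
  (0,4): δ = 83.25°  ·
  (0,5): δ = 108.91°  ·
  (1,2): δ = 91.70°  ·
  (1,3): δ = 40.62°  ✓
  (1,4): δ = 15.40°  ✓
  (1,5): δ = 10.26°  ✓
  (2,3): δ = 128.92°  ·
  (2,4): δ = 103.70°  ·
  (2,5): δ = 78.04°  ·
  (3,4): δ = 154.78°  ·
  (3,5): δ = 129.12°  ·
  (4,5): δ = 154.34°  ·
antipodal pairs: 5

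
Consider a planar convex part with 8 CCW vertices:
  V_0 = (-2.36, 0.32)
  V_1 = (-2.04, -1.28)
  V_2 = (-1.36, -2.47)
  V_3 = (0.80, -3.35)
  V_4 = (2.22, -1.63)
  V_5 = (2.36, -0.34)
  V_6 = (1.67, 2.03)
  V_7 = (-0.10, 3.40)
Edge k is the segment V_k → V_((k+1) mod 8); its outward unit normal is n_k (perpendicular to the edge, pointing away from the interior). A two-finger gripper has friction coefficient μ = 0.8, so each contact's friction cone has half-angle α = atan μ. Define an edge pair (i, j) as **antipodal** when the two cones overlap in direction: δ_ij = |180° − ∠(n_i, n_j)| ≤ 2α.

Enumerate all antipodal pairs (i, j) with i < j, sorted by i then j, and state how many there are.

count = 15; pairs: (0,3), (0,4), (0,5), (0,6), (1,3), (1,4), (1,5), (1,6), (2,4), (2,5), (2,6), (2,7), (3,7), (4,7), (5,7)

α = atan 0.8 = 38.66°;  2α = 77.32°
n_0 = (-0.9806, -0.1961)
n_1 = (-0.8682, -0.4961)
n_2 = (-0.3773, -0.9261)
n_3 = (+0.7712, -0.6366)
n_4 = (+0.9942, -0.1079)
n_5 = (+0.9601, +0.2795)
n_6 = (+0.6121, +0.7908)
n_7 = (-0.8062, +0.5916)
  (0,1): δ = 161.57°  ·
  (0,2): δ = 123.48°  ·
  (0,3): δ = 50.85°  ✓
  (0,4): δ = 17.50°  ✓
  (0,5): δ = 4.92°  ✓
  (0,6): δ = 40.95°  ✓
  (0,7): δ = 132.42°  ·
  (1,2): δ = 141.91°  ·
  (1,3): δ = 69.29°  ✓
  (1,4): δ = 35.94°  ✓
  (1,5): δ = 13.51°  ✓
  (1,6): δ = 22.51°  ✓
  (1,7): δ = 113.99°  ·
  (2,3): δ = 107.38°  ·
  (2,4): δ = 74.03°  ✓
  (2,5): δ = 51.60°  ✓
  (2,6): δ = 15.57°  ✓
  (2,7): δ = 75.90°  ✓
  (3,4): δ = 146.65°  ·
  (3,5): δ = 124.23°  ·
  (3,6): δ = 88.20°  ·
  (3,7): δ = 3.27°  ✓
  (4,5): δ = 157.57°  ·
  (4,6): δ = 121.55°  ·
  (4,7): δ = 30.08°  ✓
  (5,6): δ = 143.97°  ·
  (5,7): δ = 52.50°  ✓
  (6,7): δ = 88.53°  ·
antipodal pairs: 15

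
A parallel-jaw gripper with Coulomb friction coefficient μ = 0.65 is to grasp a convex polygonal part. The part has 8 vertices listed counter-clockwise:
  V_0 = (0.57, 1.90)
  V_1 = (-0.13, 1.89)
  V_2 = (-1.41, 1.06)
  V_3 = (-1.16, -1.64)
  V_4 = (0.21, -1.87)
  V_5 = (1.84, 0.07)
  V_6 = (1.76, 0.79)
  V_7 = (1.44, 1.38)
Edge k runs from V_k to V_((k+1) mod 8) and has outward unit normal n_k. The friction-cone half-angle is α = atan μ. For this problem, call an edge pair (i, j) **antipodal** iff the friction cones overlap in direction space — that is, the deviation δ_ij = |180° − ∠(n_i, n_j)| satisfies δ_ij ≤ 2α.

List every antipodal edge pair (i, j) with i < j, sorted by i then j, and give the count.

count = 11; pairs: (0,3), (0,4), (1,3), (1,4), (1,5), (2,4), (2,5), (2,6), (2,7), (3,6), (3,7)

α = atan 0.65 = 33.02°;  2α = 66.05°
n_0 = (-0.0143, +0.9999)
n_1 = (-0.5441, +0.8390)
n_2 = (-0.9957, -0.0922)
n_3 = (-0.1656, -0.9862)
n_4 = (+0.7656, -0.6433)
n_5 = (+0.9939, +0.1104)
n_6 = (+0.8790, +0.4768)
n_7 = (+0.5130, +0.8584)
  (0,1): δ = 147.86°  ·
  (0,2): δ = 85.53°  ·
  (0,3): δ = 10.35°  ✓
  (0,4): δ = 49.14°  ✓
  (0,5): δ = 95.52°  ·
  (0,6): δ = 117.66°  ·
  (0,7): δ = 148.31°  ·
  (1,2): δ = 117.67°  ·
  (1,3): δ = 42.49°  ✓
  (1,4): δ = 17.00°  ✓
  (1,5): δ = 63.38°  ✓
  (1,6): δ = 85.51°  ·
  (1,7): δ = 116.17°  ·
  (2,3): δ = 104.82°  ·
  (2,4): δ = 45.33°  ✓
  (2,5): δ = 1.05°  ✓
  (2,6): δ = 23.18°  ✓
  (2,7): δ = 53.84°  ✓
  (3,4): δ = 120.51°  ·
  (3,5): δ = 74.13°  ·
  (3,6): δ = 52.00°  ✓
  (3,7): δ = 21.34°  ✓
  (4,5): δ = 133.62°  ·
  (4,6): δ = 111.49°  ·
  (4,7): δ = 80.83°  ·
  (5,6): δ = 157.87°  ·
  (5,7): δ = 127.21°  ·
  (6,7): δ = 149.34°  ·
antipodal pairs: 11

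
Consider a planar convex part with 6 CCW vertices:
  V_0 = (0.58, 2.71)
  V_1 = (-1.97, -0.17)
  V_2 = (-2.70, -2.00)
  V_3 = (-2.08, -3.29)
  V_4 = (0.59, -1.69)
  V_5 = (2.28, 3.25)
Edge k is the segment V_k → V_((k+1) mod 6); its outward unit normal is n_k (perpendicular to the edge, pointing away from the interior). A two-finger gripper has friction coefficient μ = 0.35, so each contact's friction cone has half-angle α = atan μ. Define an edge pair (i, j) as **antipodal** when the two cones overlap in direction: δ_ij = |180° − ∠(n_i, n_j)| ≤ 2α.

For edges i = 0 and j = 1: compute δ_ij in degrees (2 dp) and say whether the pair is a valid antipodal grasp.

α = atan 0.35 = 19.29°;  2α = 38.58°
edge 0: e_0 = (-2.55, -2.88);  n_0 = (-0.7487, +0.6629)
edge 1: e_1 = (-0.73, -1.83);  n_1 = (-0.9288, +0.3705)
∠(n_0, n_1) = 19.77°
δ = |180° − 19.77°| = 160.23°
160.23° > 2α = 38.58°  →  invalid

δ = 160.23°, invalid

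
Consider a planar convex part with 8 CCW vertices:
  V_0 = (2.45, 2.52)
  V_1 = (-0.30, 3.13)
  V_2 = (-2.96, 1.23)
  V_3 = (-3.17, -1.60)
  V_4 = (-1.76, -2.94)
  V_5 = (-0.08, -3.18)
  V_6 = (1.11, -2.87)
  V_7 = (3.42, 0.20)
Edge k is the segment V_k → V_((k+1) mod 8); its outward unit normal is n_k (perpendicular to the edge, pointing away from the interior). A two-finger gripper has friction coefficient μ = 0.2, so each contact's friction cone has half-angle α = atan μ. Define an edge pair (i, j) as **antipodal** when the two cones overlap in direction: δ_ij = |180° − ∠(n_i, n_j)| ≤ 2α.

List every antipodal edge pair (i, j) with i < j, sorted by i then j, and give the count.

α = atan 0.2 = 11.31°;  2α = 22.62°
n_0 = (+0.2166, +0.9763)
n_1 = (-0.5812, +0.8137)
n_2 = (-0.9973, +0.0740)
n_3 = (-0.6889, -0.7249)
n_4 = (-0.1414, -0.9899)
n_5 = (+0.2521, -0.9677)
n_6 = (+0.7991, -0.6012)
n_7 = (+0.9226, +0.3857)
  (0,1): δ = 131.96°  ·
  (0,2): δ = 81.74°  ·
  (0,3): δ = 31.04°  ·
  (0,4): δ = 4.38°  ✓
  (0,5): δ = 27.11°  ·
  (0,6): δ = 65.55°  ·
  (0,7): δ = 125.20°  ·
  (1,2): δ = 129.78°  ·
  (1,3): δ = 79.08°  ·
  (1,4): δ = 43.67°  ·
  (1,5): δ = 20.94°  ✓
  (1,6): δ = 17.50°  ✓
  (1,7): δ = 77.15°  ·
  (2,3): δ = 129.30°  ·
  (2,4): δ = 93.89°  ·
  (2,5): δ = 71.15°  ·
  (2,6): δ = 32.72°  ·
  (2,7): δ = 26.93°  ·
  (3,4): δ = 144.59°  ·
  (3,5): δ = 121.86°  ·
  (3,6): δ = 83.42°  ·
  (3,7): δ = 23.77°  ·
  (4,5): δ = 157.27°  ·
  (4,6): δ = 118.83°  ·
  (4,7): δ = 59.18°  ·
  (5,6): δ = 141.56°  ·
  (5,7): δ = 81.91°  ·
  (6,7): δ = 120.35°  ·
antipodal pairs: 3

count = 3; pairs: (0,4), (1,5), (1,6)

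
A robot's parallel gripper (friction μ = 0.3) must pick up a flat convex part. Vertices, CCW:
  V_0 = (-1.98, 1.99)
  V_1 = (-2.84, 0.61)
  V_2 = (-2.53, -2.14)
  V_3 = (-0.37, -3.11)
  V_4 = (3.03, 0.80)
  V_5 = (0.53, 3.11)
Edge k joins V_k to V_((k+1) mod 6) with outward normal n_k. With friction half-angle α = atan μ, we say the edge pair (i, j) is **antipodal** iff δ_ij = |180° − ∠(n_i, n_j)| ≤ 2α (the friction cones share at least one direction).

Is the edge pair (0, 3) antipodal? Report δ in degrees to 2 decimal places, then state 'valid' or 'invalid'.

α = atan 0.3 = 16.70°;  2α = 33.40°
edge 0: e_0 = (-0.86, -1.38);  n_0 = (-0.8487, +0.5289)
edge 3: e_3 = (+3.40, +3.91);  n_3 = (+0.7546, -0.6562)
∠(n_0, n_3) = 170.92°
δ = |180° − 170.92°| = 9.08°
9.08° ≤ 2α = 33.40°  →  valid

δ = 9.08°, valid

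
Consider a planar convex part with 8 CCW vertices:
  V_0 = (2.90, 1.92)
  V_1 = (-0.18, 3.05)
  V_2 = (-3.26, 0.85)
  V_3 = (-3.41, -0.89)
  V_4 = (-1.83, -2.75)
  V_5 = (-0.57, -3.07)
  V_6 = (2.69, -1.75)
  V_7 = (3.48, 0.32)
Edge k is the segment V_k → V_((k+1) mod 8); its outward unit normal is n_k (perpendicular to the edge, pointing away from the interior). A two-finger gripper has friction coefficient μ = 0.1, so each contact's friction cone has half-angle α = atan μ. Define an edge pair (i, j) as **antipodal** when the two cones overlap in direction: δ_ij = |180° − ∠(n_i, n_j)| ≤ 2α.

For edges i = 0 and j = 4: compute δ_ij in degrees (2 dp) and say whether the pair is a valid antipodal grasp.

α = atan 0.1 = 5.71°;  2α = 11.42°
edge 0: e_0 = (-3.08, +1.13);  n_0 = (+0.3444, +0.9388)
edge 4: e_4 = (+1.26, -0.32);  n_4 = (-0.2462, -0.9692)
∠(n_0, n_4) = 174.10°
δ = |180° − 174.10°| = 5.90°
5.90° ≤ 2α = 11.42°  →  valid

δ = 5.90°, valid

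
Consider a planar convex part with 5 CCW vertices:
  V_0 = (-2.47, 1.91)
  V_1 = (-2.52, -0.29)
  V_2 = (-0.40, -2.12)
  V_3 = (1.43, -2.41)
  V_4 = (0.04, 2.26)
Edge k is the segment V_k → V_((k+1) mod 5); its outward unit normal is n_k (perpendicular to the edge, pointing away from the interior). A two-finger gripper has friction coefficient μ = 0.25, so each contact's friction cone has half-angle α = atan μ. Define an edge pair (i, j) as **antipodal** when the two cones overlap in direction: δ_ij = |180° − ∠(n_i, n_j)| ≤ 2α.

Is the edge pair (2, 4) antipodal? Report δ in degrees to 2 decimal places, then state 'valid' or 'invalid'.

α = atan 0.25 = 14.04°;  2α = 28.07°
edge 2: e_2 = (+1.83, -0.29);  n_2 = (-0.1565, -0.9877)
edge 4: e_4 = (-2.51, -0.35);  n_4 = (-0.1381, +0.9904)
∠(n_2, n_4) = 163.06°
δ = |180° − 163.06°| = 16.94°
16.94° ≤ 2α = 28.07°  →  valid

δ = 16.94°, valid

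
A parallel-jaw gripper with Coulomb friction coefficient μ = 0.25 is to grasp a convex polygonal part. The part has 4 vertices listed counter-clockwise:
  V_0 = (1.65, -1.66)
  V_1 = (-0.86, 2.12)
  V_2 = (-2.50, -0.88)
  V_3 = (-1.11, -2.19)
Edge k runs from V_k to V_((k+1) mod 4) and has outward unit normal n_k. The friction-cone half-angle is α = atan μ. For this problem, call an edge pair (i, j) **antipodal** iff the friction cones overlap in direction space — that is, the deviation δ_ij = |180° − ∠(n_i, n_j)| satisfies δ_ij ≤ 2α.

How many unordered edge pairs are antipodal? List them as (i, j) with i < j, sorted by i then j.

count = 1; pairs: (0,2)

α = atan 0.25 = 14.04°;  2α = 28.07°
n_0 = (+0.8331, +0.5532)
n_1 = (-0.8774, +0.4797)
n_2 = (-0.6859, -0.7277)
n_3 = (+0.1886, -0.9821)
  (0,1): δ = 62.25°  ·
  (0,2): δ = 13.11°  ✓
  (0,3): δ = 67.29°  ·
  (1,2): δ = 104.64°  ·
  (1,3): δ = 50.47°  ·
  (2,3): δ = 125.83°  ·
antipodal pairs: 1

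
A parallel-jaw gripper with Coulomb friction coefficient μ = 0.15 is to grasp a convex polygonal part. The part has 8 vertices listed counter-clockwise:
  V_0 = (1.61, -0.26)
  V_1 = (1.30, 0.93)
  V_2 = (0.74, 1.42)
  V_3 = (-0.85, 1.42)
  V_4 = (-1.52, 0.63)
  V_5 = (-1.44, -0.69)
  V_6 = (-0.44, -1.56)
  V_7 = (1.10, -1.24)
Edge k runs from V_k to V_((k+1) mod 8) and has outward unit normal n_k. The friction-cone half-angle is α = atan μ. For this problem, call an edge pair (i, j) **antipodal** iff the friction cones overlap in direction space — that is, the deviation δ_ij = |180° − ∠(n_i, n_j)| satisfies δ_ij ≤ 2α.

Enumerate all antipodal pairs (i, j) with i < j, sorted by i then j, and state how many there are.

count = 4; pairs: (0,4), (1,5), (2,6), (3,7)

α = atan 0.15 = 8.53°;  2α = 17.06°
n_0 = (+0.9677, +0.2521)
n_1 = (+0.6585, +0.7526)
n_2 = (+0.0000, +1.0000)
n_3 = (-0.7627, +0.6468)
n_4 = (-0.9982, -0.0605)
n_5 = (-0.6564, -0.7544)
n_6 = (+0.2034, -0.9791)
n_7 = (+0.8871, -0.4616)
  (0,1): δ = 145.79°  ·
  (0,2): δ = 104.60°  ·
  (0,3): δ = 54.90°  ·
  (0,4): δ = 11.13°  ✓
  (0,5): δ = 34.38°  ·
  (0,6): δ = 87.14°  ·
  (0,7): δ = 137.91°  ·
  (1,2): δ = 138.81°  ·
  (1,3): δ = 89.12°  ·
  (1,4): δ = 45.35°  ·
  (1,5): δ = 0.16°  ✓
  (1,6): δ = 52.92°  ·
  (1,7): δ = 103.69°  ·
  (2,3): δ = 130.30°  ·
  (2,4): δ = 86.53°  ·
  (2,5): δ = 41.02°  ·
  (2,6): δ = 11.74°  ✓
  (2,7): δ = 62.51°  ·
  (3,4): δ = 136.23°  ·
  (3,5): δ = 90.72°  ·
  (3,6): δ = 37.96°  ·
  (3,7): δ = 12.81°  ✓
  (4,5): δ = 134.49°  ·
  (4,6): δ = 81.73°  ·
  (4,7): δ = 30.96°  ·
  (5,6): δ = 127.24°  ·
  (5,7): δ = 76.47°  ·
  (6,7): δ = 129.23°  ·
antipodal pairs: 4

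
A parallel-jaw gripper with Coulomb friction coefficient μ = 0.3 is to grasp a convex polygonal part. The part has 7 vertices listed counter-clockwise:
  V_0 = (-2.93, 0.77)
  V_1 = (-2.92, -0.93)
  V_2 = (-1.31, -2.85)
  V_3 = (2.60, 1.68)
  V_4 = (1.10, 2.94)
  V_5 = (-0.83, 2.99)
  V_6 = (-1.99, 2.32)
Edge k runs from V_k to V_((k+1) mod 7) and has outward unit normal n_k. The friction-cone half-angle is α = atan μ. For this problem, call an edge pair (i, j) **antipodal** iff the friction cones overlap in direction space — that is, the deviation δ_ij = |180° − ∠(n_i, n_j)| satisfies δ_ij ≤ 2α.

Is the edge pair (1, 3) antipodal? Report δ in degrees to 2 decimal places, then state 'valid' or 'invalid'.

α = atan 0.3 = 16.70°;  2α = 33.40°
edge 1: e_1 = (+1.61, -1.92);  n_1 = (-0.7663, -0.6425)
edge 3: e_3 = (-1.50, +1.26);  n_3 = (+0.6432, +0.7657)
∠(n_1, n_3) = 170.01°
δ = |180° − 170.01°| = 9.99°
9.99° ≤ 2α = 33.40°  →  valid

δ = 9.99°, valid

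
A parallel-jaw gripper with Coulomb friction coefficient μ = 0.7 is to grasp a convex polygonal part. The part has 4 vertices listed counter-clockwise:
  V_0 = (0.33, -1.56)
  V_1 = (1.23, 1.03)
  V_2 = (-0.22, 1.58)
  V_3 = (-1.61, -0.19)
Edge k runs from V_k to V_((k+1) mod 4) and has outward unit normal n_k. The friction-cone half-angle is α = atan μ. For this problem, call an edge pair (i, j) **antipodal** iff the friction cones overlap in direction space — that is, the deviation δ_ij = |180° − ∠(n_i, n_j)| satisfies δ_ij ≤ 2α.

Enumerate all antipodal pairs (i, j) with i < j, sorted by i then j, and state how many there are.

α = atan 0.7 = 34.99°;  2α = 69.98°
n_0 = (+0.9446, -0.3282)
n_1 = (+0.3547, +0.9350)
n_2 = (-0.7865, +0.6176)
n_3 = (-0.5768, -0.8169)
  (0,1): δ = 91.61°  ·
  (0,2): δ = 18.98°  ✓
  (0,3): δ = 73.93°  ·
  (1,2): δ = 107.37°  ·
  (1,3): δ = 14.46°  ✓
  (2,3): δ = 87.09°  ·
antipodal pairs: 2

count = 2; pairs: (0,2), (1,3)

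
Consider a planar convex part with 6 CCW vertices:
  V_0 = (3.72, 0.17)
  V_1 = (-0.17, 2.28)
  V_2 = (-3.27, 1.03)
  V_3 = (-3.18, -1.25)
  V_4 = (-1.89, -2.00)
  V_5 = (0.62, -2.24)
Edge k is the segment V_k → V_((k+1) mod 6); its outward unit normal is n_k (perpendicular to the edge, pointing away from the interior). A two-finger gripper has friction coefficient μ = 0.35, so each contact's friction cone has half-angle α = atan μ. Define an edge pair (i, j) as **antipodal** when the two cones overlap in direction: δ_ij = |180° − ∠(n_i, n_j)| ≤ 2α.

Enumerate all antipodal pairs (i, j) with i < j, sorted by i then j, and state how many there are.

count = 4; pairs: (0,3), (0,4), (1,4), (1,5)

α = atan 0.35 = 19.29°;  2α = 38.58°
n_0 = (+0.4768, +0.8790)
n_1 = (-0.3740, +0.9274)
n_2 = (-0.9992, -0.0394)
n_3 = (-0.5026, -0.8645)
n_4 = (-0.0952, -0.9955)
n_5 = (+0.6138, -0.7895)
  (0,1): δ = 129.56°  ·
  (0,2): δ = 59.26°  ·
  (0,3): δ = 1.70°  ✓
  (0,4): δ = 23.01°  ✓
  (0,5): δ = 66.34°  ·
  (1,2): δ = 109.70°  ·
  (1,3): δ = 52.13°  ·
  (1,4): δ = 27.42°  ✓
  (1,5): δ = 15.90°  ✓
  (2,3): δ = 122.43°  ·
  (2,4): δ = 97.72°  ·
  (2,5): δ = 54.40°  ·
  (3,4): δ = 155.29°  ·
  (3,5): δ = 111.96°  ·
  (4,5): δ = 136.68°  ·
antipodal pairs: 4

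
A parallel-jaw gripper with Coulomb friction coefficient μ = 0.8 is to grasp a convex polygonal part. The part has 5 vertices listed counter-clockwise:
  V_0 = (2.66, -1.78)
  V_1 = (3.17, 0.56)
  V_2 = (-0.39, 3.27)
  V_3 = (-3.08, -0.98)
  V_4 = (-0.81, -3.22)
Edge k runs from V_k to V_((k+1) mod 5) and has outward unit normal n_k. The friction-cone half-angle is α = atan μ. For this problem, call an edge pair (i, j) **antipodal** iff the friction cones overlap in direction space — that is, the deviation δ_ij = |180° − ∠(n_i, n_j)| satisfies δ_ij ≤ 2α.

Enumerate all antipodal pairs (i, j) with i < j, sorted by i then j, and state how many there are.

α = atan 0.8 = 38.66°;  2α = 77.32°
n_0 = (+0.9771, -0.2129)
n_1 = (+0.6057, +0.7957)
n_2 = (-0.8450, +0.5348)
n_3 = (-0.7024, -0.7118)
n_4 = (+0.3833, -0.9236)
  (0,1): δ = 114.98°  ·
  (0,2): δ = 20.04°  ✓
  (0,3): δ = 57.68°  ✓
  (0,4): δ = 124.83°  ·
  (1,2): δ = 85.05°  ·
  (1,3): δ = 7.34°  ✓
  (1,4): δ = 59.82°  ✓
  (2,3): δ = 102.29°  ·
  (2,4): δ = 35.13°  ✓
  (3,4): δ = 112.84°  ·
antipodal pairs: 5

count = 5; pairs: (0,2), (0,3), (1,3), (1,4), (2,4)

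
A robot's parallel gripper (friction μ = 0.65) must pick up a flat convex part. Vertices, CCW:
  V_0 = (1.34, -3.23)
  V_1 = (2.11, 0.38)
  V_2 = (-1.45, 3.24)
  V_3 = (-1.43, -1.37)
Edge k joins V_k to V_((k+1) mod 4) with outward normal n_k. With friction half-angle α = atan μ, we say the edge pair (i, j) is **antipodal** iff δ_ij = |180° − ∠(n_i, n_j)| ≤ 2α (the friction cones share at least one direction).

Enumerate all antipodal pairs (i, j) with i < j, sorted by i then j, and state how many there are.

α = atan 0.65 = 33.02°;  2α = 66.05°
n_0 = (+0.9780, -0.2086)
n_1 = (+0.6263, +0.7796)
n_2 = (-1.0000, -0.0043)
n_3 = (-0.5575, -0.8302)
  (0,1): δ = 116.74°  ·
  (0,2): δ = 12.29°  ✓
  (0,3): δ = 68.16°  ·
  (1,2): δ = 50.97°  ✓
  (1,3): δ = 4.90°  ✓
  (2,3): δ = 124.13°  ·
antipodal pairs: 3

count = 3; pairs: (0,2), (1,2), (1,3)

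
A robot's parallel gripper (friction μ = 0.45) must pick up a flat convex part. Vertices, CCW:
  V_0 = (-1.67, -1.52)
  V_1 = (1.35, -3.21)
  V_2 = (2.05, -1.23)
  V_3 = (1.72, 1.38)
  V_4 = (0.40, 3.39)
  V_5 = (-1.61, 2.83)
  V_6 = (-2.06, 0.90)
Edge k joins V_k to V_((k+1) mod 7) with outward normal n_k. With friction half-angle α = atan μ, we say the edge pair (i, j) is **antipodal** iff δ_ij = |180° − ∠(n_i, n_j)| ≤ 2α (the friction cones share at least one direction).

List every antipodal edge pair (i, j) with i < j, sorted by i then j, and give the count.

count = 8; pairs: (0,3), (0,4), (1,5), (1,6), (2,5), (2,6), (3,5), (3,6)

α = atan 0.45 = 24.23°;  2α = 48.46°
n_0 = (-0.4883, -0.8727)
n_1 = (+0.9428, -0.3333)
n_2 = (+0.9921, +0.1254)
n_3 = (+0.8359, +0.5489)
n_4 = (-0.2684, +0.9633)
n_5 = (-0.9739, +0.2271)
n_6 = (-0.9873, -0.1591)
  (0,1): δ = 80.24°  ·
  (0,2): δ = 53.56°  ·
  (0,3): δ = 27.47°  ✓
  (0,4): δ = 44.80°  ✓
  (0,5): δ = 106.11°  ·
  (0,6): δ = 128.39°  ·
  (1,2): δ = 153.32°  ·
  (1,3): δ = 127.24°  ·
  (1,4): δ = 54.96°  ·
  (1,5): δ = 6.35°  ✓
  (1,6): δ = 28.63°  ✓
  (2,3): δ = 153.91°  ·
  (2,4): δ = 81.64°  ·
  (2,5): δ = 20.33°  ✓
  (2,6): δ = 1.95°  ✓
  (3,4): δ = 107.73°  ·
  (3,5): δ = 46.42°  ✓
  (3,6): δ = 24.14°  ✓
  (4,5): δ = 118.69°  ·
  (4,6): δ = 96.41°  ·
  (5,6): δ = 157.72°  ·
antipodal pairs: 8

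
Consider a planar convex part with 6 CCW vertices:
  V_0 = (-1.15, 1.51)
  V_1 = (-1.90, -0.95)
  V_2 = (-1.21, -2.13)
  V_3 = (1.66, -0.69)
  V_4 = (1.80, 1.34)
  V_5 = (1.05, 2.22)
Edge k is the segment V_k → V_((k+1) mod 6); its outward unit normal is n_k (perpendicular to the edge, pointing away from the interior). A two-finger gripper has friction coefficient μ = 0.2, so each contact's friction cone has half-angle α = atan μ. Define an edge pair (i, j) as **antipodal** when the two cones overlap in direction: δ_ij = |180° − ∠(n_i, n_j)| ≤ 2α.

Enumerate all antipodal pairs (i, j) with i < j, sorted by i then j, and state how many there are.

count = 3; pairs: (0,3), (1,4), (2,5)

α = atan 0.2 = 11.31°;  2α = 22.62°
n_0 = (-0.9565, +0.2916)
n_1 = (-0.8632, -0.5048)
n_2 = (+0.4485, -0.8938)
n_3 = (+0.9976, -0.0688)
n_4 = (+0.7611, +0.6487)
n_5 = (-0.3071, +0.9517)
  (0,1): δ = 132.73°  ·
  (0,2): δ = 46.40°  ·
  (0,3): δ = 13.01°  ✓
  (0,4): δ = 57.40°  ·
  (0,5): δ = 124.84°  ·
  (1,2): δ = 93.67°  ·
  (1,3): δ = 34.26°  ·
  (1,4): δ = 10.12°  ✓
  (1,5): δ = 77.57°  ·
  (2,3): δ = 120.59°  ·
  (2,4): δ = 76.20°  ·
  (2,5): δ = 8.76°  ✓
  (3,4): δ = 135.61°  ·
  (3,5): δ = 68.17°  ·
  (4,5): δ = 112.55°  ·
antipodal pairs: 3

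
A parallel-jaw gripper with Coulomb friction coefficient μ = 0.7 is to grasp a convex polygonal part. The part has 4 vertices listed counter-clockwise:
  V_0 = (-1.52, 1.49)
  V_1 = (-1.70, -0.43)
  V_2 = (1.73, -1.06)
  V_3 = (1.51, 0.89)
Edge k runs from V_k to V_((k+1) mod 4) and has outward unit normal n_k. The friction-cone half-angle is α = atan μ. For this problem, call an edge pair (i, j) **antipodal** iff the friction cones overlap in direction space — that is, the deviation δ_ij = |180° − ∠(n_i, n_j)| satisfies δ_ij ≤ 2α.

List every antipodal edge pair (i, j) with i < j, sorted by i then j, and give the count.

count = 2; pairs: (0,2), (1,3)

α = atan 0.7 = 34.99°;  2α = 69.98°
n_0 = (-0.9956, +0.0933)
n_1 = (-0.1807, -0.9835)
n_2 = (+0.9937, +0.1121)
n_3 = (+0.1942, +0.9810)
  (0,1): δ = 95.05°  ·
  (0,2): δ = 11.79°  ✓
  (0,3): δ = 84.16°  ·
  (1,2): δ = 73.16°  ·
  (1,3): δ = 0.79°  ✓
  (2,3): δ = 107.64°  ·
antipodal pairs: 2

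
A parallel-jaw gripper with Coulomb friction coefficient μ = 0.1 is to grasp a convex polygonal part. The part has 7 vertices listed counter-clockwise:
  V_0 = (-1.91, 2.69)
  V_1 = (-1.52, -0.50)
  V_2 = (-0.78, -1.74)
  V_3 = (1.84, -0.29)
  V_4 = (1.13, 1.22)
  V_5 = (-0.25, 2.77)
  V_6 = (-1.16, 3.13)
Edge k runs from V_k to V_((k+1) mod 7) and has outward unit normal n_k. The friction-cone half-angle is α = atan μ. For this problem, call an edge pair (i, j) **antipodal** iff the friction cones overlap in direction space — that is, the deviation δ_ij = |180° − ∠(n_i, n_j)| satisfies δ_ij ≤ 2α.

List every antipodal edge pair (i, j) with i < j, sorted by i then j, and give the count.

count = 3; pairs: (1,3), (1,4), (2,6)

α = atan 0.1 = 5.71°;  2α = 11.42°
n_0 = (-0.9926, -0.1214)
n_1 = (-0.8587, -0.5125)
n_2 = (+0.4842, -0.8749)
n_3 = (+0.9050, +0.4255)
n_4 = (+0.7469, +0.6650)
n_5 = (+0.3679, +0.9299)
n_6 = (-0.5060, +0.8625)
  (0,1): δ = 156.14°  ·
  (0,2): δ = 68.01°  ·
  (0,3): δ = 18.21°  ·
  (0,4): δ = 34.71°  ·
  (0,5): δ = 61.45°  ·
  (0,6): δ = 113.43°  ·
  (1,2): δ = 91.87°  ·
  (1,3): δ = 5.64°  ✓
  (1,4): δ = 10.85°  ✓
  (1,5): δ = 37.59°  ·
  (1,6): δ = 89.57°  ·
  (2,3): δ = 93.78°  ·
  (2,4): δ = 77.28°  ·
  (2,5): δ = 50.55°  ·
  (2,6): δ = 1.44°  ✓
  (3,4): δ = 163.50°  ·
  (3,5): δ = 136.77°  ·
  (3,6): δ = 84.78°  ·
  (4,5): δ = 153.26°  ·
  (4,6): δ = 101.28°  ·
  (5,6): δ = 128.02°  ·
antipodal pairs: 3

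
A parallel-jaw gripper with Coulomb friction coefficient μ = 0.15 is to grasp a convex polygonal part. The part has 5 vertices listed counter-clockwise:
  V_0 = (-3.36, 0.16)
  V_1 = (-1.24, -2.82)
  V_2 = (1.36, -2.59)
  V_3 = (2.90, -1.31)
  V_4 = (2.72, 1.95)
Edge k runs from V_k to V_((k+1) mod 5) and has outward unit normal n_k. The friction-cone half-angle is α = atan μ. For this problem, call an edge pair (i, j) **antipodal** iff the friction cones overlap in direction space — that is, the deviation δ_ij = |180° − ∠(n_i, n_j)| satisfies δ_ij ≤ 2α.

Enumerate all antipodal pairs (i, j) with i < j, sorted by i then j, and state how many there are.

α = atan 0.15 = 8.53°;  2α = 17.06°
n_0 = (-0.8148, -0.5797)
n_1 = (+0.0881, -0.9961)
n_2 = (+0.6392, -0.7690)
n_3 = (+0.9985, +0.0551)
n_4 = (-0.2824, +0.9593)
  (0,1): δ = 120.37°  ·
  (0,2): δ = 85.70°  ·
  (0,3): δ = 32.27°  ·
  (0,4): δ = 70.98°  ·
  (1,2): δ = 145.32°  ·
  (1,3): δ = 91.89°  ·
  (1,4): δ = 11.35°  ✓
  (2,3): δ = 126.57°  ·
  (2,4): δ = 23.33°  ·
  (3,4): δ = 76.76°  ·
antipodal pairs: 1

count = 1; pairs: (1,4)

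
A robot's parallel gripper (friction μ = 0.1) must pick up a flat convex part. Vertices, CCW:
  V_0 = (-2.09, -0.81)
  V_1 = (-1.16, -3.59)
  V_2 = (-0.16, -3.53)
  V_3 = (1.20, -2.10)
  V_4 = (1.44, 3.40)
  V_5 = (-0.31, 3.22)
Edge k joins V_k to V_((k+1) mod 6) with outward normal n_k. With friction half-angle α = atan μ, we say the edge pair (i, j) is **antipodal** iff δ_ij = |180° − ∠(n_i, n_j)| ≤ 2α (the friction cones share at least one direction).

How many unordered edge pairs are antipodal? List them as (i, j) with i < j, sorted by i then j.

α = atan 0.1 = 5.71°;  2α = 11.42°
n_0 = (-0.9483, -0.3173)
n_1 = (+0.0599, -0.9982)
n_2 = (+0.7246, -0.6891)
n_3 = (+0.9990, -0.0436)
n_4 = (-0.1023, +0.9948)
n_5 = (-0.9147, +0.4040)
  (0,1): δ = 105.06°  ·
  (0,2): δ = 62.06°  ·
  (0,3): δ = 21.00°  ·
  (0,4): δ = 77.38°  ·
  (0,5): δ = 137.67°  ·
  (1,2): δ = 137.00°  ·
  (1,3): δ = 95.93°  ·
  (1,4): δ = 2.44°  ✓
  (1,5): δ = 62.74°  ·
  (2,3): δ = 138.94°  ·
  (2,4): δ = 40.56°  ·
  (2,5): δ = 19.73°  ·
  (3,4): δ = 81.63°  ·
  (3,5): δ = 21.33°  ·
  (4,5): δ = 119.70°  ·
antipodal pairs: 1

count = 1; pairs: (1,4)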